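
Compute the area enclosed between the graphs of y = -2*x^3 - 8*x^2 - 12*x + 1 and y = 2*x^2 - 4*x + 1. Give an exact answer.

71/3

Set the curves equal: -2*x^3 - 8*x^2 - 12*x + 1 = 2*x^2 - 4*x + 1, so -2*x^3 - 10*x^2 - 8*x = 0, which factors as -2*x*(x + 1)*(x + 4) = 0. The curves meet at x = -4, -1, 0.
On [-4, -1], y = 2*x^2 - 4*x + 1 is on top; that piece has area ∫[-4,-1] (-(-2*x^3 - 10*x^2 - 8*x)) dx = 45/2.
On [-1, 0], y = -2*x^3 - 8*x^2 - 12*x + 1 is on top; that piece has area ∫[-1,0] (-2*x^3 - 10*x^2 - 8*x) dx = 7/6.
Total enclosed area = 45/2 + 7/6 = 71/3.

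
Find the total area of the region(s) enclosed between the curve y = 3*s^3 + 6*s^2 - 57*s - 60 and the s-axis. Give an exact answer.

The curve meets the s-axis where 3*s^3 + 6*s^2 - 57*s - 60 = 0, i.e. 3*(s - 4)*(s + 1)*(s + 5) = 0, at s = -5, -1, 4.
On [-5, -1] the curve lies above the axis; ∫[-5,-1] (3*s^3 + 6*s^2 - 57*s - 60) ds = 224, giving area 224.
On [-1, 4] the curve lies below the axis; ∫[-1,4] (3*s^3 + 6*s^2 - 57*s - 60) ds = -1625/4, giving area 1625/4.
Total area = 224 + 1625/4 = 2521/4.

2521/4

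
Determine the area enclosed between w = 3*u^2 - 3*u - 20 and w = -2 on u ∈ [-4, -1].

The difference (3*u^2 - 3*u - 20) - (-2) = 3*u^2 - 3*u - 18 changes sign at u = -2 inside [-4, -1], so split the integral there.
∫[-4,-2] (3*u^2 - 3*u - 18) du = 38.
∫[-2,-1] (3*u^2 - 3*u - 18) du = -13/2; the area of that piece is 13/2.
Total area = 38 + 13/2 = 89/2.

89/2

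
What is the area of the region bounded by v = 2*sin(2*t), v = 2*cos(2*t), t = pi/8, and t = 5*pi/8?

On [pi/8, 5*pi/8], (2*sin(2*t)) - (2*cos(2*t)) = 2*sin(2*t) - 2*cos(2*t) is ≥ 0 throughout, so the area is a single integral of |2*sin(2*t) - 2*cos(2*t)|.
∫[pi/8,5*pi/8] (2*sin(2*t) - 2*cos(2*t)) dt = 2*sqrt(2).

2*sqrt(2)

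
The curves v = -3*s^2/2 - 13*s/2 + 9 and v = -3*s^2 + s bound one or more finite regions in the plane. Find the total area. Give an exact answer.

1/4

Set the curves equal: -3*s^2/2 - 13*s/2 + 9 = -3*s^2 + s, so 3*s^2/2 - 15*s/2 + 9 = 0, which factors as 3*(s - 3)*(s - 2)/2 = 0. The curves meet at s = 2, 3.
On [2, 3], v = -3*s^2 + s is on top; that piece has area ∫[2,3] (-(3*s^2/2 - 15*s/2 + 9)) ds = 1/4.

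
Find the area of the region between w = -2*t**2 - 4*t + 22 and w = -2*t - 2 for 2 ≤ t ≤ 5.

119/3

The difference (-2*t**2 - 4*t + 22) - (-2*t - 2) = -2*t**2 - 2*t + 24 changes sign at t = 3 inside [2, 5], so split the integral there.
∫[2,3] (-2*t**2 - 2*t + 24) dt = 19/3.
∫[3,5] (-2*t**2 - 2*t + 24) dt = -100/3; the area of that piece is 100/3.
Total area = 19/3 + 100/3 = 119/3.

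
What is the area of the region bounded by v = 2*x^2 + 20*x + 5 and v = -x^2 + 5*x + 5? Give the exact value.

Set the curves equal: 2*x^2 + 20*x + 5 = -x^2 + 5*x + 5, so 3*x^2 + 15*x = 0, which factors as 3*x*(x + 5) = 0. The curves meet at x = -5, 0.
On [-5, 0], v = -x^2 + 5*x + 5 is on top; that piece has area ∫[-5,0] (-(3*x^2 + 15*x)) dx = 125/2.

125/2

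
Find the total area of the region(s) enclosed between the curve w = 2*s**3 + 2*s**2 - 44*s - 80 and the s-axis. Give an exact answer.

3901/6

The curve meets the s-axis where 2*s**3 + 2*s**2 - 44*s - 80 = 0, i.e. 2*(s - 5)*(s + 2)*(s + 4) = 0, at s = -4, -2, 5.
On [-4, -2] the curve lies above the axis; ∫[-4,-2] (2*s**3 + 2*s**2 - 44*s - 80) ds = 64/3, giving area 64/3.
On [-2, 5] the curve lies below the axis; ∫[-2,5] (2*s**3 + 2*s**2 - 44*s - 80) ds = -3773/6, giving area 3773/6.
Total area = 64/3 + 3773/6 = 3901/6.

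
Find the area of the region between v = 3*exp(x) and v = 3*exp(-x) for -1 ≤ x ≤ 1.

The difference (3*exp(x)) - (3*exp(-x)) = 3*exp(x) - 3*exp(-x) changes sign at x = 0 inside [-1, 1], so split the integral there.
∫[-1,0] (3*exp(x) - 3*exp(-x)) dx = -3*exp(1) - 3*exp(-1) + 6; the area of that piece is -6 + 3*exp(-1) + 3*exp(1).
∫[0,1] (3*exp(x) - 3*exp(-x)) dx = -6 + 3*exp(-1) + 3*exp(1).
Total area = (-6 + 3*exp(-1) + 3*exp(1)) + (-6 + 3*exp(-1) + 3*exp(1)) = -12 + 6*exp(-1) + 6*exp(1).

-12 + 6*exp(-1) + 6*exp(1)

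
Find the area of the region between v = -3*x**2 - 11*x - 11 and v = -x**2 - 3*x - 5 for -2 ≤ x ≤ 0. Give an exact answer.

The difference (-3*x**2 - 11*x - 11) - (-x**2 - 3*x - 5) = -2*x**2 - 8*x - 6 changes sign at x = -1 inside [-2, 0], so split the integral there.
∫[-2,-1] (-2*x**2 - 8*x - 6) dx = 4/3.
∫[-1,0] (-2*x**2 - 8*x - 6) dx = -8/3; the area of that piece is 8/3.
Total area = 4/3 + 8/3 = 4.

4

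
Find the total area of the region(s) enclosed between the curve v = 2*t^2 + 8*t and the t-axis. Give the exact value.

The curve meets the t-axis where 2*t^2 + 8*t = 0, i.e. 2*t*(t + 4) = 0, at t = -4, 0.
On [-4, 0] the curve lies below the axis; ∫[-4,0] (2*t^2 + 8*t) dt = -64/3, giving area 64/3.

64/3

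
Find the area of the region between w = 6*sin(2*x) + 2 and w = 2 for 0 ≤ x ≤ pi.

The difference (6*sin(2*x) + 2) - (2) = 6*sin(2*x) changes sign at x = pi/2 inside [0, pi], so split the integral there.
∫[0,pi/2] (6*sin(2*x)) dx = 6.
∫[pi/2,pi] (6*sin(2*x)) dx = -6; the area of that piece is 6.
Total area = 6 + 6 = 12.

12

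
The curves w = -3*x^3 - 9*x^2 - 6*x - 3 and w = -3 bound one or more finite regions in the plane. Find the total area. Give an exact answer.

Set the curves equal: -3*x^3 - 9*x^2 - 6*x - 3 = -3, so -3*x^3 - 9*x^2 - 6*x = 0, which factors as -3*x*(x + 1)*(x + 2) = 0. The curves meet at x = -2, -1, 0.
On [-2, -1], w = -3 is on top; that piece has area ∫[-2,-1] (-(-3*x^3 - 9*x^2 - 6*x)) dx = 3/4.
On [-1, 0], w = -3*x^3 - 9*x^2 - 6*x - 3 is on top; that piece has area ∫[-1,0] (-3*x^3 - 9*x^2 - 6*x) dx = 3/4.
Total enclosed area = 3/4 + 3/4 = 3/2.

3/2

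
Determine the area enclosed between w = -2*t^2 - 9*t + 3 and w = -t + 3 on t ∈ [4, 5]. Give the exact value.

On [4, 5], (-2*t^2 - 9*t + 3) - (-t + 3) = -2*t^2 - 8*t is ≤ 0 throughout, so the area is a single integral of |-2*t^2 - 8*t|.
∫[4,5] (-2*t^2 - 8*t) dt = -230/3; the area of that piece is 230/3.

230/3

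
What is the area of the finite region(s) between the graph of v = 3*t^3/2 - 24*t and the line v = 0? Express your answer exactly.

The curve meets the t-axis where 3*t^3/2 - 24*t = 0, i.e. 3*t*(t - 4)*(t + 4)/2 = 0, at t = -4, 0, 4.
On [-4, 0] the curve lies above the axis; ∫[-4,0] (3*t^3/2 - 24*t) dt = 96, giving area 96.
On [0, 4] the curve lies below the axis; ∫[0,4] (3*t^3/2 - 24*t) dt = -96, giving area 96.
Total area = 96 + 96 = 192.

192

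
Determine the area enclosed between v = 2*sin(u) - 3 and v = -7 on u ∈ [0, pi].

4 + 4*pi

On [0, pi], (2*sin(u) - 3) - (-7) = 2*sin(u) + 4 is ≥ 0 throughout, so the area is a single integral of |2*sin(u) + 4|.
∫[0,pi] (2*sin(u) + 4) du = 4 + 4*pi.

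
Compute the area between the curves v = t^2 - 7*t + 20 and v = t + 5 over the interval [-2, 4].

The difference (t^2 - 7*t + 20) - (t + 5) = t^2 - 8*t + 15 changes sign at t = 3 inside [-2, 4], so split the integral there.
∫[-2,3] (t^2 - 8*t + 15) dt = 200/3.
∫[3,4] (t^2 - 8*t + 15) dt = -2/3; the area of that piece is 2/3.
Total area = 200/3 + 2/3 = 202/3.

202/3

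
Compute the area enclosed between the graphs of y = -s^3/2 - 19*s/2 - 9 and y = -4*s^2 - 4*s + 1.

443/12

Set the curves equal: -s^3/2 - 19*s/2 - 9 = -4*s^2 - 4*s + 1, so -s^3/2 + 4*s^2 - 11*s/2 - 10 = 0, which factors as -(s - 5)*(s - 4)*(s + 1)/2 = 0. The curves meet at s = -1, 4, 5.
On [-1, 4], y = -4*s^2 - 4*s + 1 is on top; that piece has area ∫[-1,4] (-(-s^3/2 + 4*s^2 - 11*s/2 - 10)) ds = 875/24.
On [4, 5], y = -s^3/2 - 19*s/2 - 9 is on top; that piece has area ∫[4,5] (-s^3/2 + 4*s^2 - 11*s/2 - 10) ds = 11/24.
Total enclosed area = 875/24 + 11/24 = 443/12.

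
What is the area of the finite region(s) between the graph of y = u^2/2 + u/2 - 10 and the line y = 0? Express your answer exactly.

The curve meets the u-axis where u^2/2 + u/2 - 10 = 0, i.e. (u - 4)*(u + 5)/2 = 0, at u = -5, 4.
On [-5, 4] the curve lies below the axis; ∫[-5,4] (u^2/2 + u/2 - 10) du = -243/4, giving area 243/4.

243/4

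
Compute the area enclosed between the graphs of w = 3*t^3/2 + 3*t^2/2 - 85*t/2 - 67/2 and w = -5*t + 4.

Set the curves equal: 3*t^3/2 + 3*t^2/2 - 85*t/2 - 67/2 = -5*t + 4, so 3*t^3/2 + 3*t^2/2 - 75*t/2 - 75/2 = 0, which factors as 3*(t - 5)*(t + 1)*(t + 5)/2 = 0. The curves meet at t = -5, -1, 5.
On [-5, -1], w = 3*t^3/2 + 3*t^2/2 - 85*t/2 - 67/2 is on top; that piece has area ∫[-5,-1] (3*t^3/2 + 3*t^2/2 - 75*t/2 - 75/2) dt = 128.
On [-1, 5], w = -5*t + 4 is on top; that piece has area ∫[-1,5] (-(3*t^3/2 + 3*t^2/2 - 75*t/2 - 75/2)) dt = 378.
Total enclosed area = 128 + 378 = 506.

506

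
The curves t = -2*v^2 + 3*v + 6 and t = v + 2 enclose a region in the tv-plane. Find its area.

9

Both boundary curves give t as a function of v, so integrate with respect to v. Setting them equal: -2*v^2 + 2*v + 4 = 0, i.e. -2*(v - 2)*(v + 1) = 0, so they meet at v = -1, 2.
For v in [-1, 2], t = -2*v^2 + 3*v + 6 is on the right; area = ∫[-1,2] (-2*v^2 + 2*v + 4) dv = 9.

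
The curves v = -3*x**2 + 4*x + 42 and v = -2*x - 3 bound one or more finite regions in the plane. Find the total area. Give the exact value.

256

Set the curves equal: -3*x**2 + 4*x + 42 = -2*x - 3, so -3*x**2 + 6*x + 45 = 0, which factors as -3*(x - 5)*(x + 3) = 0. The curves meet at x = -3, 5.
On [-3, 5], v = -3*x**2 + 4*x + 42 is on top; that piece has area ∫[-3,5] (-3*x**2 + 6*x + 45) dx = 256.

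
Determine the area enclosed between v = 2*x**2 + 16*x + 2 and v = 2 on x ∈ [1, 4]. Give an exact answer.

162

On [1, 4], (2*x**2 + 16*x + 2) - (2) = 2*x**2 + 16*x is ≥ 0 throughout, so the area is a single integral of |2*x**2 + 16*x|.
∫[1,4] (2*x**2 + 16*x) dx = 162.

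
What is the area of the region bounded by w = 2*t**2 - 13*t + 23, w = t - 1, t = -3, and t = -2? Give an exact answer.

On [-3, -2], (2*t**2 - 13*t + 23) - (t - 1) = 2*t**2 - 14*t + 24 is ≥ 0 throughout, so the area is a single integral of |2*t**2 - 14*t + 24|.
∫[-3,-2] (2*t**2 - 14*t + 24) dt = 215/3.

215/3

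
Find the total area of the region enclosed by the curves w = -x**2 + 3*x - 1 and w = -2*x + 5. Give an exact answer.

1/6

Set the curves equal: -x**2 + 3*x - 1 = -2*x + 5, so -x**2 + 5*x - 6 = 0, which factors as -(x - 3)*(x - 2) = 0. The curves meet at x = 2, 3.
On [2, 3], w = -x**2 + 3*x - 1 is on top; that piece has area ∫[2,3] (-x**2 + 5*x - 6) dx = 1/6.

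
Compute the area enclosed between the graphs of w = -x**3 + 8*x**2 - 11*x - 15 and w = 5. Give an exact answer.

Set the curves equal: -x**3 + 8*x**2 - 11*x - 15 = 5, so -x**3 + 8*x**2 - 11*x - 20 = 0, which factors as -(x - 5)*(x - 4)*(x + 1) = 0. The curves meet at x = -1, 4, 5.
On [-1, 4], w = 5 is on top; that piece has area ∫[-1,4] (-(-x**3 + 8*x**2 - 11*x - 20)) dx = 875/12.
On [4, 5], w = -x**3 + 8*x**2 - 11*x - 15 is on top; that piece has area ∫[4,5] (-x**3 + 8*x**2 - 11*x - 20) dx = 11/12.
Total enclosed area = 875/12 + 11/12 = 443/6.

443/6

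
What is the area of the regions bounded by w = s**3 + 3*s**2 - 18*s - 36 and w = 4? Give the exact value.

999/4

Set the curves equal: s**3 + 3*s**2 - 18*s - 36 = 4, so s**3 + 3*s**2 - 18*s - 40 = 0, which factors as (s - 4)*(s + 2)*(s + 5) = 0. The curves meet at s = -5, -2, 4.
On [-5, -2], w = s**3 + 3*s**2 - 18*s - 36 is on top; that piece has area ∫[-5,-2] (s**3 + 3*s**2 - 18*s - 40) ds = 135/4.
On [-2, 4], w = 4 is on top; that piece has area ∫[-2,4] (-(s**3 + 3*s**2 - 18*s - 40)) ds = 216.
Total enclosed area = 135/4 + 216 = 999/4.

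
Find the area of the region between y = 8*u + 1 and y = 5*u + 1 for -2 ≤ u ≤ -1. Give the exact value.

9/2

On [-2, -1], (8*u + 1) - (5*u + 1) = 3*u is ≤ 0 throughout, so the area is a single integral of |3*u|.
∫[-2,-1] (3*u) du = -9/2; the area of that piece is 9/2.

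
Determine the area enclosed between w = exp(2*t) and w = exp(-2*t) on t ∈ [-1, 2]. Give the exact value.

-2 + exp(-4)/2 + exp(-2)/2 + exp(2)/2 + exp(4)/2

The difference (exp(2*t)) - (exp(-2*t)) = exp(2*t) - exp(-2*t) changes sign at t = 0 inside [-1, 2], so split the integral there.
∫[-1,0] (exp(2*t) - exp(-2*t)) dt = -exp(2)/2 - exp(-2)/2 + 1; the area of that piece is -1 + exp(-2)/2 + exp(2)/2.
∫[0,2] (exp(2*t) - exp(-2*t)) dt = -1 + exp(-4)/2 + exp(4)/2.
Total area = (-1 + exp(-2)/2 + exp(2)/2) + (-1 + exp(-4)/2 + exp(4)/2) = -2 + exp(-4)/2 + exp(-2)/2 + exp(2)/2 + exp(4)/2.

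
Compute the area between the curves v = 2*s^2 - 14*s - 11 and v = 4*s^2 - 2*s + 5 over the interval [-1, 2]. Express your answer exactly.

72

On [-1, 2], (2*s^2 - 14*s - 11) - (4*s^2 - 2*s + 5) = -2*s^2 - 12*s - 16 is ≤ 0 throughout, so the area is a single integral of |-2*s^2 - 12*s - 16|.
∫[-1,2] (-2*s^2 - 12*s - 16) ds = -72; the area of that piece is 72.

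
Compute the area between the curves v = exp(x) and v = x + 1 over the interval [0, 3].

On [0, 3], (exp(x)) - (x + 1) = -x + exp(x) - 1 is ≥ 0 throughout, so the area is a single integral of |-x + exp(x) - 1|.
∫[0,3] (-x + exp(x) - 1) dx = -17/2 + exp(3).

-17/2 + exp(3)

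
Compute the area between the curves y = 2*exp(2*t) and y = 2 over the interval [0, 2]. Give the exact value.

-5 + exp(4)

On [0, 2], (2*exp(2*t)) - (2) = 2*exp(2*t) - 2 is ≥ 0 throughout, so the area is a single integral of |2*exp(2*t) - 2|.
∫[0,2] (2*exp(2*t) - 2) dt = -5 + exp(4).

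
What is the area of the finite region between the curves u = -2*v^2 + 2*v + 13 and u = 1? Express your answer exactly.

125/3

Both boundary curves give u as a function of v, so integrate with respect to v. Setting them equal: -2*v^2 + 2*v + 12 = 0, i.e. -2*(v - 3)*(v + 2) = 0, so they meet at v = -2, 3.
For v in [-2, 3], u = -2*v^2 + 2*v + 13 is on the right; area = ∫[-2,3] (-2*v^2 + 2*v + 12) dv = 125/3.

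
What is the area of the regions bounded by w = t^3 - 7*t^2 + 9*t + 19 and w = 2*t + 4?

Set the curves equal: t^3 - 7*t^2 + 9*t + 19 = 2*t + 4, so t^3 - 7*t^2 + 7*t + 15 = 0, which factors as (t - 5)*(t - 3)*(t + 1) = 0. The curves meet at t = -1, 3, 5.
On [-1, 3], w = t^3 - 7*t^2 + 9*t + 19 is on top; that piece has area ∫[-1,3] (t^3 - 7*t^2 + 7*t + 15) dt = 128/3.
On [3, 5], w = 2*t + 4 is on top; that piece has area ∫[3,5] (-(t^3 - 7*t^2 + 7*t + 15)) dt = 20/3.
Total enclosed area = 128/3 + 20/3 = 148/3.

148/3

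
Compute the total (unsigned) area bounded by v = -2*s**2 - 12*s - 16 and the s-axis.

The curve meets the s-axis where -2*s**2 - 12*s - 16 = 0, i.e. -2*(s + 2)*(s + 4) = 0, at s = -4, -2.
On [-4, -2] the curve lies above the axis; ∫[-4,-2] (-2*s**2 - 12*s - 16) ds = 8/3, giving area 8/3.

8/3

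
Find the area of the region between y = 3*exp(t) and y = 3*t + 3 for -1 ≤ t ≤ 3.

-24 - 3*exp(-1) + 3*exp(3)

On [-1, 3], (3*exp(t)) - (3*t + 3) = -3*t + 3*exp(t) - 3 is ≥ 0 throughout, so the area is a single integral of |-3*t + 3*exp(t) - 3|.
∫[-1,3] (-3*t + 3*exp(t) - 3) dt = -24 - 3*exp(-1) + 3*exp(3).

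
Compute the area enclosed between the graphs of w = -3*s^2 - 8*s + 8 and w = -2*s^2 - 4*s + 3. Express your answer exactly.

36

Set the curves equal: -3*s^2 - 8*s + 8 = -2*s^2 - 4*s + 3, so -s^2 - 4*s + 5 = 0, which factors as -(s - 1)*(s + 5) = 0. The curves meet at s = -5, 1.
On [-5, 1], w = -3*s^2 - 8*s + 8 is on top; that piece has area ∫[-5,1] (-s^2 - 4*s + 5) ds = 36.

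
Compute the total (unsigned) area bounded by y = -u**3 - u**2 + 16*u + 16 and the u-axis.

The curve meets the u-axis where -u**3 - u**2 + 16*u + 16 = 0, i.e. -(u - 4)*(u + 1)*(u + 4) = 0, at u = -4, -1, 4.
On [-4, -1] the curve lies below the axis; ∫[-4,-1] (-u**3 - u**2 + 16*u + 16) du = -117/4, giving area 117/4.
On [-1, 4] the curve lies above the axis; ∫[-1,4] (-u**3 - u**2 + 16*u + 16) du = 1375/12, giving area 1375/12.
Total area = 117/4 + 1375/12 = 863/6.

863/6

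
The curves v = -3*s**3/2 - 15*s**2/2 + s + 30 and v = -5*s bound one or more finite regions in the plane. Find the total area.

937/8

Set the curves equal: -3*s**3/2 - 15*s**2/2 + s + 30 = -5*s, so -3*s**3/2 - 15*s**2/2 + 6*s + 30 = 0, which factors as -3*(s - 2)*(s + 2)*(s + 5)/2 = 0. The curves meet at s = -5, -2, 2.
On [-5, -2], v = -5*s is on top; that piece has area ∫[-5,-2] (-(-3*s**3/2 - 15*s**2/2 + 6*s + 30)) ds = 297/8.
On [-2, 2], v = -3*s**3/2 - 15*s**2/2 + s + 30 is on top; that piece has area ∫[-2,2] (-3*s**3/2 - 15*s**2/2 + 6*s + 30) ds = 80.
Total enclosed area = 297/8 + 80 = 937/8.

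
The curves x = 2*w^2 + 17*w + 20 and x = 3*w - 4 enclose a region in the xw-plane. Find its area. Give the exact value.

Both boundary curves give x as a function of w, so integrate with respect to w. Setting them equal: 2*w^2 + 14*w + 24 = 0, i.e. 2*(w + 3)*(w + 4) = 0, so they meet at w = -4, -3.
For w in [-4, -3], x = 2*w^2 + 17*w + 20 is on the left; area = ∫[-4,-3] (-(2*w^2 + 14*w + 24)) dw = 1/3.

1/3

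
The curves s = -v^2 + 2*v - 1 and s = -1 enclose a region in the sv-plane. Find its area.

4/3

Both boundary curves give s as a function of v, so integrate with respect to v. Setting them equal: -v^2 + 2*v = 0, i.e. -v*(v - 2) = 0, so they meet at v = 0, 2.
For v in [0, 2], s = -v^2 + 2*v - 1 is on the right; area = ∫[0,2] (-v^2 + 2*v) dv = 4/3.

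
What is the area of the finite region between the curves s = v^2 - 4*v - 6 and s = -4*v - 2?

32/3

Both boundary curves give s as a function of v, so integrate with respect to v. Setting them equal: v^2 - 4 = 0, i.e. (v - 2)*(v + 2) = 0, so they meet at v = -2, 2.
For v in [-2, 2], s = v^2 - 4*v - 6 is on the left; area = ∫[-2,2] (-(v^2 - 4)) dv = 32/3.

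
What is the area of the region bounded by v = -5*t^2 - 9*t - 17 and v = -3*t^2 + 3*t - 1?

8/3

Set the curves equal: -5*t^2 - 9*t - 17 = -3*t^2 + 3*t - 1, so -2*t^2 - 12*t - 16 = 0, which factors as -2*(t + 2)*(t + 4) = 0. The curves meet at t = -4, -2.
On [-4, -2], v = -5*t^2 - 9*t - 17 is on top; that piece has area ∫[-4,-2] (-2*t^2 - 12*t - 16) dt = 8/3.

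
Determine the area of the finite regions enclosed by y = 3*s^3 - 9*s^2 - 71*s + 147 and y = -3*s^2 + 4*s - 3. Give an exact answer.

Set the curves equal: 3*s^3 - 9*s^2 - 71*s + 147 = -3*s^2 + 4*s - 3, so 3*s^3 - 6*s^2 - 75*s + 150 = 0, which factors as 3*(s - 5)*(s - 2)*(s + 5) = 0. The curves meet at s = -5, 2, 5.
On [-5, 2], y = 3*s^3 - 9*s^2 - 71*s + 147 is on top; that piece has area ∫[-5,2] (3*s^3 - 6*s^2 - 75*s + 150) ds = 4459/4.
On [2, 5], y = -3*s^2 + 4*s - 3 is on top; that piece has area ∫[2,5] (-(3*s^3 - 6*s^2 - 75*s + 150)) ds = 459/4.
Total enclosed area = 4459/4 + 459/4 = 2459/2.

2459/2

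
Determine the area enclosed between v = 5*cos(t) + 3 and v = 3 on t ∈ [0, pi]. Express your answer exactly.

The difference (5*cos(t) + 3) - (3) = 5*cos(t) changes sign at t = pi/2 inside [0, pi], so split the integral there.
∫[0,pi/2] (5*cos(t)) dt = 5.
∫[pi/2,pi] (5*cos(t)) dt = -5; the area of that piece is 5.
Total area = 5 + 5 = 10.

10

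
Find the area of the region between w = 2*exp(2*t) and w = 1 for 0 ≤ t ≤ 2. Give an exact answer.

On [0, 2], (2*exp(2*t)) - (1) = 2*exp(2*t) - 1 is ≥ 0 throughout, so the area is a single integral of |2*exp(2*t) - 1|.
∫[0,2] (2*exp(2*t) - 1) dt = -3 + exp(4).

-3 + exp(4)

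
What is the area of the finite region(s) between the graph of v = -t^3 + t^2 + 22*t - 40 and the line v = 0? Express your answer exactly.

3901/12

The curve meets the t-axis where -t^3 + t^2 + 22*t - 40 = 0, i.e. -(t - 4)*(t - 2)*(t + 5) = 0, at t = -5, 2, 4.
On [-5, 2] the curve lies below the axis; ∫[-5,2] (-t^3 + t^2 + 22*t - 40) dt = -3773/12, giving area 3773/12.
On [2, 4] the curve lies above the axis; ∫[2,4] (-t^3 + t^2 + 22*t - 40) dt = 32/3, giving area 32/3.
Total area = 3773/12 + 32/3 = 3901/12.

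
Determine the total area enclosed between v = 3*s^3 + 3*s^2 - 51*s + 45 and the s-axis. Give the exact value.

568

The curve meets the s-axis where 3*s^3 + 3*s^2 - 51*s + 45 = 0, i.e. 3*(s - 3)*(s - 1)*(s + 5) = 0, at s = -5, 1, 3.
On [-5, 1] the curve lies above the axis; ∫[-5,1] (3*s^3 + 3*s^2 - 51*s + 45) ds = 540, giving area 540.
On [1, 3] the curve lies below the axis; ∫[1,3] (3*s^3 + 3*s^2 - 51*s + 45) ds = -28, giving area 28.
Total area = 540 + 28 = 568.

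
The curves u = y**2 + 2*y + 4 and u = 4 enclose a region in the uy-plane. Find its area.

Both boundary curves give u as a function of y, so integrate with respect to y. Setting them equal: y**2 + 2*y = 0, i.e. y*(y + 2) = 0, so they meet at y = -2, 0.
For y in [-2, 0], u = y**2 + 2*y + 4 is on the left; area = ∫[-2,0] (-(y**2 + 2*y)) dy = 4/3.

4/3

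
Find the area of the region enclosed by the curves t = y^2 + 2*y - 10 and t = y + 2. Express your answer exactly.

Both boundary curves give t as a function of y, so integrate with respect to y. Setting them equal: y^2 + y - 12 = 0, i.e. (y - 3)*(y + 4) = 0, so they meet at y = -4, 3.
For y in [-4, 3], t = y^2 + 2*y - 10 is on the left; area = ∫[-4,3] (-(y^2 + y - 12)) dy = 343/6.

343/6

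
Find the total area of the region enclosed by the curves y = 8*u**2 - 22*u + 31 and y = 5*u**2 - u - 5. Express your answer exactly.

Set the curves equal: 8*u**2 - 22*u + 31 = 5*u**2 - u - 5, so 3*u**2 - 21*u + 36 = 0, which factors as 3*(u - 4)*(u - 3) = 0. The curves meet at u = 3, 4.
On [3, 4], y = 5*u**2 - u - 5 is on top; that piece has area ∫[3,4] (-(3*u**2 - 21*u + 36)) du = 1/2.

1/2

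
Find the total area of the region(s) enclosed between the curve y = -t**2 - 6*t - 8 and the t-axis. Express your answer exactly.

4/3

The curve meets the t-axis where -t**2 - 6*t - 8 = 0, i.e. -(t + 2)*(t + 4) = 0, at t = -4, -2.
On [-4, -2] the curve lies above the axis; ∫[-4,-2] (-t**2 - 6*t - 8) dt = 4/3, giving area 4/3.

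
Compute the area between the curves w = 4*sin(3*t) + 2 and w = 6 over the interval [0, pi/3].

-8/3 + 4*pi/3

On [0, pi/3], (4*sin(3*t) + 2) - (6) = 4*sin(3*t) - 4 is ≤ 0 throughout, so the area is a single integral of |4*sin(3*t) - 4|.
∫[0,pi/3] (4*sin(3*t) - 4) dt = 8/3 - 4*pi/3; the area of that piece is -8/3 + 4*pi/3.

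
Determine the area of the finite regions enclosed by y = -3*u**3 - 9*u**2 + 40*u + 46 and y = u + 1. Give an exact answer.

Set the curves equal: -3*u**3 - 9*u**2 + 40*u + 46 = u + 1, so -3*u**3 - 9*u**2 + 39*u + 45 = 0, which factors as -3*(u - 3)*(u + 1)*(u + 5) = 0. The curves meet at u = -5, -1, 3.
On [-5, -1], y = u + 1 is on top; that piece has area ∫[-5,-1] (-(-3*u**3 - 9*u**2 + 39*u + 45)) du = 192.
On [-1, 3], y = -3*u**3 - 9*u**2 + 40*u + 46 is on top; that piece has area ∫[-1,3] (-3*u**3 - 9*u**2 + 39*u + 45) du = 192.
Total enclosed area = 192 + 192 = 384.

384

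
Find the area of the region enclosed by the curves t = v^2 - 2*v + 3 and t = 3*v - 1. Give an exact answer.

Both boundary curves give t as a function of v, so integrate with respect to v. Setting them equal: v^2 - 5*v + 4 = 0, i.e. (v - 4)*(v - 1) = 0, so they meet at v = 1, 4.
For v in [1, 4], t = v^2 - 2*v + 3 is on the left; area = ∫[1,4] (-(v^2 - 5*v + 4)) dv = 9/2.

9/2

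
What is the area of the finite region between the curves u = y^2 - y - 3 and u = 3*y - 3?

32/3

Both boundary curves give u as a function of y, so integrate with respect to y. Setting them equal: y^2 - 4*y = 0, i.e. y*(y - 4) = 0, so they meet at y = 0, 4.
For y in [0, 4], u = y^2 - y - 3 is on the left; area = ∫[0,4] (-(y^2 - 4*y)) dy = 32/3.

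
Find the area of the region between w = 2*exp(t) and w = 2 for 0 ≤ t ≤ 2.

On [0, 2], (2*exp(t)) - (2) = 2*exp(t) - 2 is ≥ 0 throughout, so the area is a single integral of |2*exp(t) - 2|.
∫[0,2] (2*exp(t) - 2) dt = -6 + 2*exp(2).

-6 + 2*exp(2)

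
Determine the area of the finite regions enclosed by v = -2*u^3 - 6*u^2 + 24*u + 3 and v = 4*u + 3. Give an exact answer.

407/2

Set the curves equal: -2*u^3 - 6*u^2 + 24*u + 3 = 4*u + 3, so -2*u^3 - 6*u^2 + 20*u = 0, which factors as -2*u*(u - 2)*(u + 5) = 0. The curves meet at u = -5, 0, 2.
On [-5, 0], v = 4*u + 3 is on top; that piece has area ∫[-5,0] (-(-2*u^3 - 6*u^2 + 20*u)) du = 375/2.
On [0, 2], v = -2*u^3 - 6*u^2 + 24*u + 3 is on top; that piece has area ∫[0,2] (-2*u^3 - 6*u^2 + 20*u) du = 16.
Total enclosed area = 375/2 + 16 = 407/2.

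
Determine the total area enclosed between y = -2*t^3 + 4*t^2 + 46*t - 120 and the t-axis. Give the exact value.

The curve meets the t-axis where -2*t^3 + 4*t^2 + 46*t - 120 = 0, i.e. -2*(t - 4)*(t - 3)*(t + 5) = 0, at t = -5, 3, 4.
On [-5, 3] the curve lies below the axis; ∫[-5,3] (-2*t^3 + 4*t^2 + 46*t - 120) dt = -2560/3, giving area 2560/3.
On [3, 4] the curve lies above the axis; ∫[3,4] (-2*t^3 + 4*t^2 + 46*t - 120) dt = 17/6, giving area 17/6.
Total area = 2560/3 + 17/6 = 5137/6.

5137/6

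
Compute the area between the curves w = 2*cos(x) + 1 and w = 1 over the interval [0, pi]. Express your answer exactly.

The difference (2*cos(x) + 1) - (1) = 2*cos(x) changes sign at x = pi/2 inside [0, pi], so split the integral there.
∫[0,pi/2] (2*cos(x)) dx = 2.
∫[pi/2,pi] (2*cos(x)) dx = -2; the area of that piece is 2.
Total area = 2 + 2 = 4.

4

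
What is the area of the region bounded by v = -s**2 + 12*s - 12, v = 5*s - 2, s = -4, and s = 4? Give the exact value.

The difference (-s**2 + 12*s - 12) - (5*s - 2) = -s**2 + 7*s - 10 changes sign at s = 2 inside [-4, 4], so split the integral there.
∫[-4,2] (-s**2 + 7*s - 10) ds = -126; the area of that piece is 126.
∫[2,4] (-s**2 + 7*s - 10) ds = 10/3.
Total area = 126 + 10/3 = 388/3.

388/3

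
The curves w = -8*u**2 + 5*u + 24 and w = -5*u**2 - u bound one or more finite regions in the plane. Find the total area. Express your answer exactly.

Set the curves equal: -8*u**2 + 5*u + 24 = -5*u**2 - u, so -3*u**2 + 6*u + 24 = 0, which factors as -3*(u - 4)*(u + 2) = 0. The curves meet at u = -2, 4.
On [-2, 4], w = -8*u**2 + 5*u + 24 is on top; that piece has area ∫[-2,4] (-3*u**2 + 6*u + 24) du = 108.

108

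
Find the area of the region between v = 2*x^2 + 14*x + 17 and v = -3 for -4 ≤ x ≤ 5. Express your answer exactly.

The difference (2*x^2 + 14*x + 17) - (-3) = 2*x^2 + 14*x + 20 changes sign at x = -2 inside [-4, 5], so split the integral there.
∫[-4,-2] (2*x^2 + 14*x + 20) dx = -20/3; the area of that piece is 20/3.
∫[-2,5] (2*x^2 + 14*x + 20) dx = 1127/3.
Total area = 20/3 + 1127/3 = 1147/3.

1147/3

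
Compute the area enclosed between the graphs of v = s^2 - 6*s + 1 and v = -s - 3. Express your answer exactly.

9/2

Set the curves equal: s^2 - 6*s + 1 = -s - 3, so s^2 - 5*s + 4 = 0, which factors as (s - 4)*(s - 1) = 0. The curves meet at s = 1, 4.
On [1, 4], v = -s - 3 is on top; that piece has area ∫[1,4] (-(s^2 - 5*s + 4)) ds = 9/2.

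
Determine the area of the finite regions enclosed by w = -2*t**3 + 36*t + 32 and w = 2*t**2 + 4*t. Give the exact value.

Set the curves equal: -2*t**3 + 36*t + 32 = 2*t**2 + 4*t, so -2*t**3 - 2*t**2 + 32*t + 32 = 0, which factors as -2*(t - 4)*(t + 1)*(t + 4) = 0. The curves meet at t = -4, -1, 4.
On [-4, -1], w = 2*t**2 + 4*t is on top; that piece has area ∫[-4,-1] (-(-2*t**3 - 2*t**2 + 32*t + 32)) dt = 117/2.
On [-1, 4], w = -2*t**3 + 36*t + 32 is on top; that piece has area ∫[-1,4] (-2*t**3 - 2*t**2 + 32*t + 32) dt = 1375/6.
Total enclosed area = 117/2 + 1375/6 = 863/3.

863/3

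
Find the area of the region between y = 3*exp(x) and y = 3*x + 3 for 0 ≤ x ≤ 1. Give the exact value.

-15/2 + 3*exp(1)

On [0, 1], (3*exp(x)) - (3*x + 3) = -3*x + 3*exp(x) - 3 is ≥ 0 throughout, so the area is a single integral of |-3*x + 3*exp(x) - 3|.
∫[0,1] (-3*x + 3*exp(x) - 3) dx = -15/2 + 3*exp(1).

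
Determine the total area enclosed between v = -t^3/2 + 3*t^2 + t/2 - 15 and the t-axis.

The curve meets the t-axis where -t^3/2 + 3*t^2 + t/2 - 15 = 0, i.e. -(t - 5)*(t - 3)*(t + 2)/2 = 0, at t = -2, 3, 5.
On [-2, 3] the curve lies below the axis; ∫[-2,3] (-t^3/2 + 3*t^2 + t/2 - 15) dt = -375/8, giving area 375/8.
On [3, 5] the curve lies above the axis; ∫[3,5] (-t^3/2 + 3*t^2 + t/2 - 15) dt = 4, giving area 4.
Total area = 375/8 + 4 = 407/8.

407/8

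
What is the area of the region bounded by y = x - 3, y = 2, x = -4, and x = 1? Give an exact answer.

On [-4, 1], (x - 3) - (2) = x - 5 is ≤ 0 throughout, so the area is a single integral of |x - 5|.
∫[-4,1] (x - 5) dx = -65/2; the area of that piece is 65/2.

65/2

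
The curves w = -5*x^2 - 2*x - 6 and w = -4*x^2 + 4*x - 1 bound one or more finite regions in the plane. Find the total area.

Set the curves equal: -5*x^2 - 2*x - 6 = -4*x^2 + 4*x - 1, so -x^2 - 6*x - 5 = 0, which factors as -(x + 1)*(x + 5) = 0. The curves meet at x = -5, -1.
On [-5, -1], w = -5*x^2 - 2*x - 6 is on top; that piece has area ∫[-5,-1] (-x^2 - 6*x - 5) dx = 32/3.

32/3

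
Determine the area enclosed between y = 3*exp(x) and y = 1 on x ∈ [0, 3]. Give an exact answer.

-6 + 3*exp(3)

On [0, 3], (3*exp(x)) - (1) = 3*exp(x) - 1 is ≥ 0 throughout, so the area is a single integral of |3*exp(x) - 1|.
∫[0,3] (3*exp(x) - 1) dx = -6 + 3*exp(3).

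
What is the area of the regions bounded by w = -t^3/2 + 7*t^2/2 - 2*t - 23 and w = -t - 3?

1741/24

Set the curves equal: -t^3/2 + 7*t^2/2 - 2*t - 23 = -t - 3, so -t^3/2 + 7*t^2/2 - t - 20 = 0, which factors as -(t - 5)*(t - 4)*(t + 2)/2 = 0. The curves meet at t = -2, 4, 5.
On [-2, 4], w = -t - 3 is on top; that piece has area ∫[-2,4] (-(-t^3/2 + 7*t^2/2 - t - 20)) dt = 72.
On [4, 5], w = -t^3/2 + 7*t^2/2 - 2*t - 23 is on top; that piece has area ∫[4,5] (-t^3/2 + 7*t^2/2 - t - 20) dt = 13/24.
Total enclosed area = 72 + 13/24 = 1741/24.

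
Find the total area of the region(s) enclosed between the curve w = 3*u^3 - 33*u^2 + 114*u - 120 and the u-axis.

37/4

The curve meets the u-axis where 3*u^3 - 33*u^2 + 114*u - 120 = 0, i.e. 3*(u - 5)*(u - 4)*(u - 2) = 0, at u = 2, 4, 5.
On [2, 4] the curve lies above the axis; ∫[2,4] (3*u^3 - 33*u^2 + 114*u - 120) du = 8, giving area 8.
On [4, 5] the curve lies below the axis; ∫[4,5] (3*u^3 - 33*u^2 + 114*u - 120) du = -5/4, giving area 5/4.
Total area = 8 + 5/4 = 37/4.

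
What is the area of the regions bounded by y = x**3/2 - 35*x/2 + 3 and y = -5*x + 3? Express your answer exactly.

Set the curves equal: x**3/2 - 35*x/2 + 3 = -5*x + 3, so x**3/2 - 25*x/2 = 0, which factors as x*(x - 5)*(x + 5)/2 = 0. The curves meet at x = -5, 0, 5.
On [-5, 0], y = x**3/2 - 35*x/2 + 3 is on top; that piece has area ∫[-5,0] (x**3/2 - 25*x/2) dx = 625/8.
On [0, 5], y = -5*x + 3 is on top; that piece has area ∫[0,5] (-(x**3/2 - 25*x/2)) dx = 625/8.
Total enclosed area = 625/8 + 625/8 = 625/4.

625/4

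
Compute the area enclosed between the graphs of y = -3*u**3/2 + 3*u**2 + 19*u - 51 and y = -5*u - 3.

284

Set the curves equal: -3*u**3/2 + 3*u**2 + 19*u - 51 = -5*u - 3, so -3*u**3/2 + 3*u**2 + 24*u - 48 = 0, which factors as -3*(u - 4)*(u - 2)*(u + 4)/2 = 0. The curves meet at u = -4, 2, 4.
On [-4, 2], y = -5*u - 3 is on top; that piece has area ∫[-4,2] (-(-3*u**3/2 + 3*u**2 + 24*u - 48)) du = 270.
On [2, 4], y = -3*u**3/2 + 3*u**2 + 19*u - 51 is on top; that piece has area ∫[2,4] (-3*u**3/2 + 3*u**2 + 24*u - 48) du = 14.
Total enclosed area = 270 + 14 = 284.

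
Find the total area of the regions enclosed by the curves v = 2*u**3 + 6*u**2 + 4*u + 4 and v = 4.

Set the curves equal: 2*u**3 + 6*u**2 + 4*u + 4 = 4, so 2*u**3 + 6*u**2 + 4*u = 0, which factors as 2*u*(u + 1)*(u + 2) = 0. The curves meet at u = -2, -1, 0.
On [-2, -1], v = 2*u**3 + 6*u**2 + 4*u + 4 is on top; that piece has area ∫[-2,-1] (2*u**3 + 6*u**2 + 4*u) du = 1/2.
On [-1, 0], v = 4 is on top; that piece has area ∫[-1,0] (-(2*u**3 + 6*u**2 + 4*u)) du = 1/2.
Total enclosed area = 1/2 + 1/2 = 1.

1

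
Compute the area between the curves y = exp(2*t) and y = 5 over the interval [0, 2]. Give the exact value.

The difference (exp(2*t)) - (5) = exp(2*t) - 5 changes sign at t = log(5)/2 inside [0, 2], so split the integral there.
∫[0,log(5)/2] (exp(2*t) - 5) dt = 2 - 5*log(5)/2; the area of that piece is -2 + 5*log(5)/2.
∫[log(5)/2,2] (exp(2*t) - 5) dt = -25/2 + 5*log(5)/2 + exp(4)/2.
Total area = (-2 + 5*log(5)/2) + (-25/2 + 5*log(5)/2 + exp(4)/2) = -29/2 + 5*log(5) + exp(4)/2.

-29/2 + 5*log(5) + exp(4)/2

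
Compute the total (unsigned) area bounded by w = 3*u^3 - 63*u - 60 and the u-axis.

The curve meets the u-axis where 3*u^3 - 63*u - 60 = 0, i.e. 3*(u - 5)*(u + 1)*(u + 4) = 0, at u = -4, -1, 5.
On [-4, -1] the curve lies above the axis; ∫[-4,-1] (3*u^3 - 63*u - 60) du = 405/4, giving area 405/4.
On [-1, 5] the curve lies below the axis; ∫[-1,5] (3*u^3 - 63*u - 60) du = -648, giving area 648.
Total area = 405/4 + 648 = 2997/4.

2997/4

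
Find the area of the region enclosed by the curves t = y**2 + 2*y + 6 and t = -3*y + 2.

Both boundary curves give t as a function of y, so integrate with respect to y. Setting them equal: y**2 + 5*y + 4 = 0, i.e. (y + 1)*(y + 4) = 0, so they meet at y = -4, -1.
For y in [-4, -1], t = y**2 + 2*y + 6 is on the left; area = ∫[-4,-1] (-(y**2 + 5*y + 4)) dy = 9/2.

9/2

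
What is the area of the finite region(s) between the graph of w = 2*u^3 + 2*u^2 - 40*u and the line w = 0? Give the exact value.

The curve meets the u-axis where 2*u^3 + 2*u^2 - 40*u = 0, i.e. 2*u*(u - 4)*(u + 5) = 0, at u = -5, 0, 4.
On [-5, 0] the curve lies above the axis; ∫[-5,0] (2*u^3 + 2*u^2 - 40*u) du = 1625/6, giving area 1625/6.
On [0, 4] the curve lies below the axis; ∫[0,4] (2*u^3 + 2*u^2 - 40*u) du = -448/3, giving area 448/3.
Total area = 1625/6 + 448/3 = 2521/6.

2521/6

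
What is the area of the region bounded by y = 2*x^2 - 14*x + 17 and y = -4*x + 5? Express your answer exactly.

Set the curves equal: 2*x^2 - 14*x + 17 = -4*x + 5, so 2*x^2 - 10*x + 12 = 0, which factors as 2*(x - 3)*(x - 2) = 0. The curves meet at x = 2, 3.
On [2, 3], y = -4*x + 5 is on top; that piece has area ∫[2,3] (-(2*x^2 - 10*x + 12)) dx = 1/3.

1/3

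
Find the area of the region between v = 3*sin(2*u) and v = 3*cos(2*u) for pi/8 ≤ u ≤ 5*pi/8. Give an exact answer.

On [pi/8, 5*pi/8], (3*sin(2*u)) - (3*cos(2*u)) = 3*sin(2*u) - 3*cos(2*u) is ≥ 0 throughout, so the area is a single integral of |3*sin(2*u) - 3*cos(2*u)|.
∫[pi/8,5*pi/8] (3*sin(2*u) - 3*cos(2*u)) du = 3*sqrt(2).

3*sqrt(2)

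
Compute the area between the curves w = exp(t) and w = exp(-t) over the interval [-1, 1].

The difference (exp(t)) - (exp(-t)) = exp(t) - exp(-t) changes sign at t = 0 inside [-1, 1], so split the integral there.
∫[-1,0] (exp(t) - exp(-t)) dt = -exp(1) - exp(-1) + 2; the area of that piece is -2 + exp(-1) + exp(1).
∫[0,1] (exp(t) - exp(-t)) dt = -2 + exp(-1) + exp(1).
Total area = (-2 + exp(-1) + exp(1)) + (-2 + exp(-1) + exp(1)) = -4 + 2*exp(-1) + 2*exp(1).

-4 + 2*exp(-1) + 2*exp(1)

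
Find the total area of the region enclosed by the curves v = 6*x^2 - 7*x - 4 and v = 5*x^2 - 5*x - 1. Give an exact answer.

Set the curves equal: 6*x^2 - 7*x - 4 = 5*x^2 - 5*x - 1, so x^2 - 2*x - 3 = 0, which factors as (x - 3)*(x + 1) = 0. The curves meet at x = -1, 3.
On [-1, 3], v = 5*x^2 - 5*x - 1 is on top; that piece has area ∫[-1,3] (-(x^2 - 2*x - 3)) dx = 32/3.

32/3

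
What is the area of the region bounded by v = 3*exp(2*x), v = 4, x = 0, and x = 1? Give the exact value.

-13/2 - 4*log(3) + 8*log(2) + 3*exp(2)/2

The difference (3*exp(2*x)) - (4) = 3*exp(2*x) - 4 changes sign at x = -log(3)/2 + log(2) inside [0, 1], so split the integral there.
∫[0,-log(3)/2 + log(2)] (3*exp(2*x) - 4) dx = log(9/16) + 1/2; the area of that piece is -1/2 + log(16/9).
∫[-log(3)/2 + log(2),1] (3*exp(2*x) - 4) dx = -6 - 2*log(3) + 4*log(2) + 3*exp(2)/2.
Total area = (-1/2 + log(16/9)) + (-6 - 2*log(3) + 4*log(2) + 3*exp(2)/2) = -13/2 - 4*log(3) + 8*log(2) + 3*exp(2)/2.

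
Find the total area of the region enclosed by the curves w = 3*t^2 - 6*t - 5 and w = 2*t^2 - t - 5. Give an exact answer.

125/6

Set the curves equal: 3*t^2 - 6*t - 5 = 2*t^2 - t - 5, so t^2 - 5*t = 0, which factors as t*(t - 5) = 0. The curves meet at t = 0, 5.
On [0, 5], w = 2*t^2 - t - 5 is on top; that piece has area ∫[0,5] (-(t^2 - 5*t)) dt = 125/6.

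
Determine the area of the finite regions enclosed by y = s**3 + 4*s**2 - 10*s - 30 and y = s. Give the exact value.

Set the curves equal: s**3 + 4*s**2 - 10*s - 30 = s, so s**3 + 4*s**2 - 11*s - 30 = 0, which factors as (s - 3)*(s + 2)*(s + 5) = 0. The curves meet at s = -5, -2, 3.
On [-5, -2], y = s**3 + 4*s**2 - 10*s - 30 is on top; that piece has area ∫[-5,-2] (s**3 + 4*s**2 - 11*s - 30) ds = 117/4.
On [-2, 3], y = s is on top; that piece has area ∫[-2,3] (-(s**3 + 4*s**2 - 11*s - 30)) ds = 1375/12.
Total enclosed area = 117/4 + 1375/12 = 863/6.

863/6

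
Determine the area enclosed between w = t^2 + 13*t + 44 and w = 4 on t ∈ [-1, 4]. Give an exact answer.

On [-1, 4], (t^2 + 13*t + 44) - (4) = t^2 + 13*t + 40 is ≥ 0 throughout, so the area is a single integral of |t^2 + 13*t + 40|.
∫[-1,4] (t^2 + 13*t + 40) dt = 1915/6.

1915/6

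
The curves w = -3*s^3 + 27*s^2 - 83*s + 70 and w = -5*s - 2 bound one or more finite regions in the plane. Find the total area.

Set the curves equal: -3*s^3 + 27*s^2 - 83*s + 70 = -5*s - 2, so -3*s^3 + 27*s^2 - 78*s + 72 = 0, which factors as -3*(s - 4)*(s - 3)*(s - 2) = 0. The curves meet at s = 2, 3, 4.
On [2, 3], w = -5*s - 2 is on top; that piece has area ∫[2,3] (-(-3*s^3 + 27*s^2 - 78*s + 72)) ds = 3/4.
On [3, 4], w = -3*s^3 + 27*s^2 - 83*s + 70 is on top; that piece has area ∫[3,4] (-3*s^3 + 27*s^2 - 78*s + 72) ds = 3/4.
Total enclosed area = 3/4 + 3/4 = 3/2.

3/2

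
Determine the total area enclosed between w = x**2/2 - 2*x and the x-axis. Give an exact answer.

16/3

The curve meets the x-axis where x**2/2 - 2*x = 0, i.e. x*(x - 4)/2 = 0, at x = 0, 4.
On [0, 4] the curve lies below the axis; ∫[0,4] (x**2/2 - 2*x) dx = -16/3, giving area 16/3.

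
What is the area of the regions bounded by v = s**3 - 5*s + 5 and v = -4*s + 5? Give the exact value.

1/2

Set the curves equal: s**3 - 5*s + 5 = -4*s + 5, so s**3 - s = 0, which factors as s*(s - 1)*(s + 1) = 0. The curves meet at s = -1, 0, 1.
On [-1, 0], v = s**3 - 5*s + 5 is on top; that piece has area ∫[-1,0] (s**3 - s) ds = 1/4.
On [0, 1], v = -4*s + 5 is on top; that piece has area ∫[0,1] (-(s**3 - s)) ds = 1/4.
Total enclosed area = 1/4 + 1/4 = 1/2.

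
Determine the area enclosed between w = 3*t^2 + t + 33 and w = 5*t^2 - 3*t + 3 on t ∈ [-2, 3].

410/3

On [-2, 3], (3*t^2 + t + 33) - (5*t^2 - 3*t + 3) = -2*t^2 + 4*t + 30 is ≥ 0 throughout, so the area is a single integral of |-2*t^2 + 4*t + 30|.
∫[-2,3] (-2*t^2 + 4*t + 30) dt = 410/3.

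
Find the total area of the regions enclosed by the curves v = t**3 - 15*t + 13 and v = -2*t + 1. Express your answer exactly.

Set the curves equal: t**3 - 15*t + 13 = -2*t + 1, so t**3 - 13*t + 12 = 0, which factors as (t - 3)*(t - 1)*(t + 4) = 0. The curves meet at t = -4, 1, 3.
On [-4, 1], v = t**3 - 15*t + 13 is on top; that piece has area ∫[-4,1] (t**3 - 13*t + 12) dt = 375/4.
On [1, 3], v = -2*t + 1 is on top; that piece has area ∫[1,3] (-(t**3 - 13*t + 12)) dt = 8.
Total enclosed area = 375/4 + 8 = 407/4.

407/4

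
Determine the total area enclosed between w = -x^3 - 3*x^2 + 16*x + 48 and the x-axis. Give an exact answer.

The curve meets the x-axis where -x^3 - 3*x^2 + 16*x + 48 = 0, i.e. -(x - 4)*(x + 3)*(x + 4) = 0, at x = -4, -3, 4.
On [-4, -3] the curve lies below the axis; ∫[-4,-3] (-x^3 - 3*x^2 + 16*x + 48) dx = -5/4, giving area 5/4.
On [-3, 4] the curve lies above the axis; ∫[-3,4] (-x^3 - 3*x^2 + 16*x + 48) dx = 1029/4, giving area 1029/4.
Total area = 5/4 + 1029/4 = 517/2.

517/2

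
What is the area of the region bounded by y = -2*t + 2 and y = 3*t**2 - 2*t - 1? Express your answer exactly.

4

Set the curves equal: -2*t + 2 = 3*t**2 - 2*t - 1, so -3*t**2 + 3 = 0, which factors as -3*(t - 1)*(t + 1) = 0. The curves meet at t = -1, 1.
On [-1, 1], y = -2*t + 2 is on top; that piece has area ∫[-1,1] (-3*t**2 + 3) dt = 4.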